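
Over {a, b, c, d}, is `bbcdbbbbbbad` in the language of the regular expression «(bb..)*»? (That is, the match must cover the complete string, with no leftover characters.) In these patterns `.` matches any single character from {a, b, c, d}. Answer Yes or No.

Yes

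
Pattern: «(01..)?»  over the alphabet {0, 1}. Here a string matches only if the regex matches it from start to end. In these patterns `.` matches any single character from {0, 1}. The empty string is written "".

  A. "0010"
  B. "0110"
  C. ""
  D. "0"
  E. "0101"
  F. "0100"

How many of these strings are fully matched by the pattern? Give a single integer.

A → no match
B → match
C → match
D → no match
E → match
F → match
Total matched: 4

4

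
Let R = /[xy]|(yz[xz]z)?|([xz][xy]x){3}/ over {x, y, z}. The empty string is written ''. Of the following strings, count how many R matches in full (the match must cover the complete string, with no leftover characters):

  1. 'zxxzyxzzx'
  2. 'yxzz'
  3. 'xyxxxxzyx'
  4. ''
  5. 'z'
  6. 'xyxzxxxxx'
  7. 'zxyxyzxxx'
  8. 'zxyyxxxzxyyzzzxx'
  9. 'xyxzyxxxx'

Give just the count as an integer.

4

1 → no match
2 → no match
3 → match
4 → match
5 → no match
6 → match
7 → no match
8 → no match
9 → match
Total matched: 4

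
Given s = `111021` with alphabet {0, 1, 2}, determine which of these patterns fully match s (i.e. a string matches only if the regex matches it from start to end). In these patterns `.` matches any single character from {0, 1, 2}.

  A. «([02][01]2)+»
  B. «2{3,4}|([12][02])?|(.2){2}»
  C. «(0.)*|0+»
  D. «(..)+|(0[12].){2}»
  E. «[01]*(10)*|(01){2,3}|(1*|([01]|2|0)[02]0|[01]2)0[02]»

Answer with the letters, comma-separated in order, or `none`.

A → no match — must end with `2`
B → no match
C → no match
D → match
E → no match

D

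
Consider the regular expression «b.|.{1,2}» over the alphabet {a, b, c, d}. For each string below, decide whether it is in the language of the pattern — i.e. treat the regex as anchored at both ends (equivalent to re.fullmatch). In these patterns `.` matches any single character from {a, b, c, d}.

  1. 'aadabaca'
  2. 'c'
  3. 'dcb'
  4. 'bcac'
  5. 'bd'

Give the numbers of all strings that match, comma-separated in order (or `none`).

1. 'aadabaca' → no match
2. 'c' → match
3. 'dcb' → no match
4. 'bcac' → no match
5. 'bd' → match

2, 5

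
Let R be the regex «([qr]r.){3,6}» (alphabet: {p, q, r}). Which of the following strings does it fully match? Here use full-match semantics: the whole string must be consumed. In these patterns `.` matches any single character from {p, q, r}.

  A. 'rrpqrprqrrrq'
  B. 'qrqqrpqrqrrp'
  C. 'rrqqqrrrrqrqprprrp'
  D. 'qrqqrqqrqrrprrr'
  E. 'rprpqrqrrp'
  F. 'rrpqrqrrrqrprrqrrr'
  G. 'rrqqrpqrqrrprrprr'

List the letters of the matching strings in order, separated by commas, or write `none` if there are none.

B, D, F

A. 'rrpqrprqrrrq' → no match
B. 'qrqqrpqrqrrp' → match
C → no match
D → match
E. 'rprpqrqrrp' → no match
F → match
G → no match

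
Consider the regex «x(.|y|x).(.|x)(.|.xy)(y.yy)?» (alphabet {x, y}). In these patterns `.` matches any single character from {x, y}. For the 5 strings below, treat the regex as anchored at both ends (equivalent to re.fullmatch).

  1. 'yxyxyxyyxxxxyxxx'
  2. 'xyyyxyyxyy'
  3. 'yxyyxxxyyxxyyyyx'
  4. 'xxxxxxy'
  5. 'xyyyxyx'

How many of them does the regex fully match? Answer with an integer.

1 → no match — must start with 'x'
2 → no match
3 → no match — must start with 'x'
4 → match
5 → no match
Total matched: 1

1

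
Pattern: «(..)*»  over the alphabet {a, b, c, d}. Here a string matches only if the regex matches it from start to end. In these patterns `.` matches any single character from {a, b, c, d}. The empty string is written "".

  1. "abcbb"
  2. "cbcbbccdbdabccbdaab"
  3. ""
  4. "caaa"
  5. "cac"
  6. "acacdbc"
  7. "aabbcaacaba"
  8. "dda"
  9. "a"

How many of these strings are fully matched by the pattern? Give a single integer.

1 → no match
2 → no match
3 → match
4 → match
5 → no match
6 → no match
7 → no match
8 → no match
9 → no match
Total matched: 2

2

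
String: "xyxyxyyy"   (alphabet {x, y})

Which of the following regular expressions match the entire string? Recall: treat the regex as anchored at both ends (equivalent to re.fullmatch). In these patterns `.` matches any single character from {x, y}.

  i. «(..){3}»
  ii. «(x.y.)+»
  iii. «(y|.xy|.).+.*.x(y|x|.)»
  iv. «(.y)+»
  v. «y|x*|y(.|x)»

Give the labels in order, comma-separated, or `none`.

i → no match
ii → no match
iii → no match
iv → match
v → no match

iv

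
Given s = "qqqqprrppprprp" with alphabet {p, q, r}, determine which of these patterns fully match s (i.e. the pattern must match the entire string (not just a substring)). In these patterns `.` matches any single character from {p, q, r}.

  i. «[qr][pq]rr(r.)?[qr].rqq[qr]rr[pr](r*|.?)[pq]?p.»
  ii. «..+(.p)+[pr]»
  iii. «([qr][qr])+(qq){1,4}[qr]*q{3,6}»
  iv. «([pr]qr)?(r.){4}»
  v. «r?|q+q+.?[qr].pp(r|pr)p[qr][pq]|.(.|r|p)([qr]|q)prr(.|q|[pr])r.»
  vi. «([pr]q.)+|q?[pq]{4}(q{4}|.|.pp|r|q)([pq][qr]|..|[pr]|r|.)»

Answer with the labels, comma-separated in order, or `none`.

i → no match
ii → no match
iii → no match — must end with "q"
iv → no match
v → match
vi → no match

v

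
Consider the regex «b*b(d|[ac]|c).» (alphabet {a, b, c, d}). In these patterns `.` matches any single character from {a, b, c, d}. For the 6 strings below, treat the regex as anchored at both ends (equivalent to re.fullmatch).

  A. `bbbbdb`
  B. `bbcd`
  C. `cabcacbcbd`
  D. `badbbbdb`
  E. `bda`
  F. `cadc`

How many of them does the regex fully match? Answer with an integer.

3

A → match
B → match
C → no match
D → no match
E → match
F → no match
Total matched: 3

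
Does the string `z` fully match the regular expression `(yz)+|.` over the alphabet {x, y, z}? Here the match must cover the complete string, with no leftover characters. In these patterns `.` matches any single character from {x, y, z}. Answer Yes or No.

Yes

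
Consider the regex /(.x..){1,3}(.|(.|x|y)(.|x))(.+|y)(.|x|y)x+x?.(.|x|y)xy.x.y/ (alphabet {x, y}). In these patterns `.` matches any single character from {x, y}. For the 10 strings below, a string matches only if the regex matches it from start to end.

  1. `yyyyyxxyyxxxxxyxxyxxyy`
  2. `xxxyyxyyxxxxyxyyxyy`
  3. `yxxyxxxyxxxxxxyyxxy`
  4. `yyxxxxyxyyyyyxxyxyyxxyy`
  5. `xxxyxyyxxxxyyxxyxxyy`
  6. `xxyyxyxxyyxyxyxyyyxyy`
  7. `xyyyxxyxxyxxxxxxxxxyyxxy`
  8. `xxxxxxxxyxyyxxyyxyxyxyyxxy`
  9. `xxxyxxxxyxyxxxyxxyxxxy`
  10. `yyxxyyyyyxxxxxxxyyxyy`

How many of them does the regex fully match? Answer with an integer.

3

1 → no match
2 → match
3 → match
4 → no match
5 → no match
6 → no match
7 → no match
8 → no match
9 → match
10 → no match
Total matched: 3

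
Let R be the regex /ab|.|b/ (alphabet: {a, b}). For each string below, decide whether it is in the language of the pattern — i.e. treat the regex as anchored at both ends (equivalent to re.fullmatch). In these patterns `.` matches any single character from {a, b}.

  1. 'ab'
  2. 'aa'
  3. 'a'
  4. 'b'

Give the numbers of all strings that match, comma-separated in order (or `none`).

1. 'ab' → match
2. 'aa' → no match
3. 'a' → match
4. 'b' → match

1, 3, 4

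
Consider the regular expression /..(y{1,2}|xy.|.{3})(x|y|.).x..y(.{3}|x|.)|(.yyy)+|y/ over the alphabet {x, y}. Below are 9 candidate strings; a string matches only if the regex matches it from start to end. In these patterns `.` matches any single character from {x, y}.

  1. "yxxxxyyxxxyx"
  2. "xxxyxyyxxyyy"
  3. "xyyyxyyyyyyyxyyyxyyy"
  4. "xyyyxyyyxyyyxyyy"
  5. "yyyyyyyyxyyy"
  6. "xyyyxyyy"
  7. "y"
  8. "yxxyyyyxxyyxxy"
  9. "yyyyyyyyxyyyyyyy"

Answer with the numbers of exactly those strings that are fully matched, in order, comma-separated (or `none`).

1 → match
2 → match
3 → match
4 → match
5 → match
6 → match
7 → match
8 → match
9 → match

1, 2, 3, 4, 5, 6, 7, 8, 9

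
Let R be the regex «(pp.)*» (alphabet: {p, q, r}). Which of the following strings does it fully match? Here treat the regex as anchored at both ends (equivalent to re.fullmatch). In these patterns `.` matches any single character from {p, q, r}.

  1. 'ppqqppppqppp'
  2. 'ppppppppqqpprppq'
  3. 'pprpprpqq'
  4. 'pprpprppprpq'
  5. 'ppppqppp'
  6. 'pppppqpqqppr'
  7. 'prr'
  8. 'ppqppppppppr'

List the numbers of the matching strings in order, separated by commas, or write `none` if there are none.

8

1 → no match
2 → no match
3 → no match
4 → no match
5 → no match
6 → no match
7 → no match
8 → match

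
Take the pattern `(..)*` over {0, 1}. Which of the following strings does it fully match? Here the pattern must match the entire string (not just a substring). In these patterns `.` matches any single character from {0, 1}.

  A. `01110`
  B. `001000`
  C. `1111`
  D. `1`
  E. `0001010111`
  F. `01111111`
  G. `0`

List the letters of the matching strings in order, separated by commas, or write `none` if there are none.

B, C, E, F

A → no match
B → match
C → match
D → no match
E → match
F → match
G → no match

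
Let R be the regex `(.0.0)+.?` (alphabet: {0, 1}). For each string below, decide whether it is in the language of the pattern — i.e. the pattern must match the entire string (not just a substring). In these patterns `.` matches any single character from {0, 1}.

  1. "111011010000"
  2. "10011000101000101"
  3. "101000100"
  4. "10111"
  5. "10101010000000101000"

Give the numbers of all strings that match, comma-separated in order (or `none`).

1 → no match
2 → no match
3 → match
4 → no match
5 → match

3, 5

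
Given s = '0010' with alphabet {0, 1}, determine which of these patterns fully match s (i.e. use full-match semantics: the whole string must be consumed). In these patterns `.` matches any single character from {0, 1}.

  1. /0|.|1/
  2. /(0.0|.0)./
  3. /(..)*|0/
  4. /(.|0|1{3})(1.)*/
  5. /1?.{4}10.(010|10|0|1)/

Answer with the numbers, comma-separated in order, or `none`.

3

1 → no match
2 → no match
3 → match
4 → no match
5 → no match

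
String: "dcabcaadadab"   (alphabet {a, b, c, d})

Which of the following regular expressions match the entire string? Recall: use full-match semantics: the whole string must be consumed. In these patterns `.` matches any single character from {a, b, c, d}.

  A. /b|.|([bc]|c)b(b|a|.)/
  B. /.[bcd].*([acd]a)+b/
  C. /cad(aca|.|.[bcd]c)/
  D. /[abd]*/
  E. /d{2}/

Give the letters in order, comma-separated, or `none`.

B

A → no match
B → match
C → no match — must start with "cad"
D → no match
E → no match — must end with "d"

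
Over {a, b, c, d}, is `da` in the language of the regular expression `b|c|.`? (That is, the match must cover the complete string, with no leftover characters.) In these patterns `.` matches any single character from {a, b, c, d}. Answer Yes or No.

No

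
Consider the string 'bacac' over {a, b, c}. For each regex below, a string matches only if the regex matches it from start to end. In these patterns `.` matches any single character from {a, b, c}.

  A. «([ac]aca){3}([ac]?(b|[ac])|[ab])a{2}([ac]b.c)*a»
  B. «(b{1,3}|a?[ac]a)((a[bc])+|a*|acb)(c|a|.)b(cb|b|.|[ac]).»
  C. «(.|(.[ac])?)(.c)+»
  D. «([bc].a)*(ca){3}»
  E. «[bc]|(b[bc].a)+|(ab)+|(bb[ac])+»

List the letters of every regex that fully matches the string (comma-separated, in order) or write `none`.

A → no match — must end with 'a'
B → no match
C → match
D → no match — must end with 'ca'
E → no match

C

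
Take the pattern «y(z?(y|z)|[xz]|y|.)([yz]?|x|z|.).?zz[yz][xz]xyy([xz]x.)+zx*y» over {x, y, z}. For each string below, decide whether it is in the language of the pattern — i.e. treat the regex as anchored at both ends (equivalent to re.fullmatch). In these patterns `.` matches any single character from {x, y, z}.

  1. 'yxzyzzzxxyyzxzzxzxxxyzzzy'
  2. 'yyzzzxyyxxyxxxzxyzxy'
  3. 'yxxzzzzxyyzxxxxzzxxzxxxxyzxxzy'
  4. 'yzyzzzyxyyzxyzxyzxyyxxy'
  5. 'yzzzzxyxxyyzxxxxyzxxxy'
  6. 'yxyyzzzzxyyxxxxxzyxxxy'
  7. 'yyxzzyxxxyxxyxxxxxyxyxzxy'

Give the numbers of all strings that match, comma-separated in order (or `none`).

1 → no match
2 → no match
3 → match
4 → no match
5 → no match
6 → no match
7 → no match

3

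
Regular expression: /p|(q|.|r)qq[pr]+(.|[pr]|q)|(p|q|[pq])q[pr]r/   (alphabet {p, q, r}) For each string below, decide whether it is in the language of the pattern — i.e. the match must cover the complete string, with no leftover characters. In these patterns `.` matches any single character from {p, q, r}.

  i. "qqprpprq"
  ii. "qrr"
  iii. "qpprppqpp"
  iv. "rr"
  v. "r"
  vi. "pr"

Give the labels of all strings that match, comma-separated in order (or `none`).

i. "qqprpprq" → no match
ii. "qrr" → no match
iii. "qpprppqpp" → no match
iv. "rr" → no match
v. "r" → no match
vi. "pr" → no match

none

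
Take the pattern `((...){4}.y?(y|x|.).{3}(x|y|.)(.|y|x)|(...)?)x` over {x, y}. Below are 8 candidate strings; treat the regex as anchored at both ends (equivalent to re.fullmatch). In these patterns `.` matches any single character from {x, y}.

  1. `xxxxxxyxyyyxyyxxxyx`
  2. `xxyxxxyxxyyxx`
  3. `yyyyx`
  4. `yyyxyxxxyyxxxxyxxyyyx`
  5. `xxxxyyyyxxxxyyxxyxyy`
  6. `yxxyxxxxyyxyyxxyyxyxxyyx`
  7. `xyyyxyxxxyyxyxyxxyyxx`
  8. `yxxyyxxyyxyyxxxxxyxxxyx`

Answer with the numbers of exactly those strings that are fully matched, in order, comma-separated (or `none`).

none

1 → no match
2 → no match
3 → no match
4 → no match
5 → no match — must end with `x`
6 → no match
7 → no match
8 → no match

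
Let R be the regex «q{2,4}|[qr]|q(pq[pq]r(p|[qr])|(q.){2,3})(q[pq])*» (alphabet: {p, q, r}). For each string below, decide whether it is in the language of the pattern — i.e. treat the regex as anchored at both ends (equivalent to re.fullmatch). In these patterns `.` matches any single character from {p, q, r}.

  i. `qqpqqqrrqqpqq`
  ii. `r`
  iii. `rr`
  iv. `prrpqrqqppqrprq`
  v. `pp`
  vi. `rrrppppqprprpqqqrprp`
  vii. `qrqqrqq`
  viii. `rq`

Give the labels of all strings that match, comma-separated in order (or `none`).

i → no match
ii → match
iii → no match
iv → no match
v → no match
vi → no match
vii → no match
viii → no match

ii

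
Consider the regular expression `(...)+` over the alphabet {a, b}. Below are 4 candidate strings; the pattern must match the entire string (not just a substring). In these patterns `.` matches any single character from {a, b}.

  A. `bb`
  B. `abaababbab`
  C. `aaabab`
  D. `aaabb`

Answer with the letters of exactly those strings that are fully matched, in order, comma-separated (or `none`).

C

A → no match
B → no match
C → match
D → no match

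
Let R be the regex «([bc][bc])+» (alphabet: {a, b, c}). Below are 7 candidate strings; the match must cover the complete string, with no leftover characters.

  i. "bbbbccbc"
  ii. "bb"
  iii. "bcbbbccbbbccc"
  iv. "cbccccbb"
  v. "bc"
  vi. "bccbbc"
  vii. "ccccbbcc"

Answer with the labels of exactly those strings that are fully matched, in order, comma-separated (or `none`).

i, ii, iv, v, vi, vii

i → match
ii → match
iii → no match
iv → match
v → match
vi → match
vii → match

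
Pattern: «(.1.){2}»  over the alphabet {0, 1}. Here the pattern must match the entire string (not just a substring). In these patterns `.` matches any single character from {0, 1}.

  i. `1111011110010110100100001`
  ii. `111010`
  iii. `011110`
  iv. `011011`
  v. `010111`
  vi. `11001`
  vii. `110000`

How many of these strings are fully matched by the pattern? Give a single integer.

4

i → no match
ii → match
iii → match
iv → match
v → match
vi → no match
vii → no match
Total matched: 4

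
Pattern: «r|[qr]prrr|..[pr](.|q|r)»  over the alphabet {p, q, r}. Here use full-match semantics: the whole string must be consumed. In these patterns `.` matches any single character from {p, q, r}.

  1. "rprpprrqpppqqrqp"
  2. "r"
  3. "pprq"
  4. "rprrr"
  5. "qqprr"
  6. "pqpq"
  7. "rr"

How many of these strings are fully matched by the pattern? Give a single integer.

1 → no match
2 → match
3 → match
4 → match
5 → no match
6 → match
7 → no match
Total matched: 4

4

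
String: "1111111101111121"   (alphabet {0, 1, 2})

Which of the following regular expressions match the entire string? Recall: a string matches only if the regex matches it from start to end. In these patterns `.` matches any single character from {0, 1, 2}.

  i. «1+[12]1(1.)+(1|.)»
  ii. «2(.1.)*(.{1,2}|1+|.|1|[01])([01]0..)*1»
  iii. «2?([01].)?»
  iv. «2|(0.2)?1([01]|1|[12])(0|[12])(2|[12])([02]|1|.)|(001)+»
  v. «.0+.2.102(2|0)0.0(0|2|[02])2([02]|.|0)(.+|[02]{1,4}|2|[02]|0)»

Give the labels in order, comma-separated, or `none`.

i

i → match
ii → no match — must start with "2"
iii → no match
iv → no match
v → no match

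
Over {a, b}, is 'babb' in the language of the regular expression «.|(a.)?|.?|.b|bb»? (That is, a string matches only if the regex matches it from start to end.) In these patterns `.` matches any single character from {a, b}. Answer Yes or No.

No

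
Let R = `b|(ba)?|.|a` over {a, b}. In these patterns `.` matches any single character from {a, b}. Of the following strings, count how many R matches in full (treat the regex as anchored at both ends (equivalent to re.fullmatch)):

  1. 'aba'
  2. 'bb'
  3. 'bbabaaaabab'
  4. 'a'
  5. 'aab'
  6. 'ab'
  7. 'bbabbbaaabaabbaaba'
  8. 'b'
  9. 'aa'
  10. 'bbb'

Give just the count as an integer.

1 → no match
2 → no match
3 → no match
4 → match
5 → no match
6 → no match
7 → no match
8 → match
9 → no match
10 → no match
Total matched: 2

2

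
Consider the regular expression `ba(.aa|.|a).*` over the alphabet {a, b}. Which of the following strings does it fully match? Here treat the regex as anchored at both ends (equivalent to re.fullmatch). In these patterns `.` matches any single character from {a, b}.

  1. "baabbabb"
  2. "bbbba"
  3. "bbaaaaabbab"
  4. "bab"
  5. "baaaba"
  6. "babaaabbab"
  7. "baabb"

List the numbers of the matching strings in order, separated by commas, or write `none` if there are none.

1 → match
2 → no match — must start with "ba"
3 → no match — must start with "ba"
4 → match
5 → match
6 → match
7 → match

1, 4, 5, 6, 7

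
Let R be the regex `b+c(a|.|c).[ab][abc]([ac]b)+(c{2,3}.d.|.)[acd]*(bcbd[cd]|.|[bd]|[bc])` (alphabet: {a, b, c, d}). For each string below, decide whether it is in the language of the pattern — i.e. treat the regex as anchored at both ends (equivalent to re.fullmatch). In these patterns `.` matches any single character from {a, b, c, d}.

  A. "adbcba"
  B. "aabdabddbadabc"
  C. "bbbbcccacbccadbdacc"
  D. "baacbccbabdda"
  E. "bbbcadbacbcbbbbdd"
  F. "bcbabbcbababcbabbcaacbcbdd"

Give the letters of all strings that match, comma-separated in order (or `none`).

F

A → no match — must start with "b"
B → no match — must start with "b"
C → no match
D → no match
E → no match
F → match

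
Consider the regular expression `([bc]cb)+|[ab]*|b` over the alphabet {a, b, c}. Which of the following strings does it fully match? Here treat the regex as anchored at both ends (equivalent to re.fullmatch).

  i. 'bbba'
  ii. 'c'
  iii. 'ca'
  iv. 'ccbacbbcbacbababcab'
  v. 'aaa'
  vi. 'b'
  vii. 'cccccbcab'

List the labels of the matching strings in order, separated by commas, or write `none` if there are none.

i, v, vi

i → match
ii → no match
iii → no match
iv → no match
v → match
vi → match
vii → no match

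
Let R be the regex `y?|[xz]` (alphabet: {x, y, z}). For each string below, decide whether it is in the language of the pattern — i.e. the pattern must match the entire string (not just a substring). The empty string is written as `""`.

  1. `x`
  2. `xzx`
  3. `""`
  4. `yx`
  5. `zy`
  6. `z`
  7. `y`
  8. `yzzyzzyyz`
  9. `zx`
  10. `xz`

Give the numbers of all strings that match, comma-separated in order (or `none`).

1 → match
2 → no match
3 → match
4 → no match
5 → no match
6 → match
7 → match
8 → no match
9 → no match
10 → no match

1, 3, 6, 7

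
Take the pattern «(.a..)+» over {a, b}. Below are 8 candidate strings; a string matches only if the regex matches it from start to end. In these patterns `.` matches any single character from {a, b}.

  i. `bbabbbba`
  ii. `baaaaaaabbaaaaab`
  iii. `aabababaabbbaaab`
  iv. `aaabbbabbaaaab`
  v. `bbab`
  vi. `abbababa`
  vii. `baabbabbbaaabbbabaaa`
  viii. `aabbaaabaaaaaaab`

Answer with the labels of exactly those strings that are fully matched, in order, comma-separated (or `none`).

viii

i → no match
ii → no match
iii → no match
iv → no match
v → no match
vi → no match
vii → no match
viii → match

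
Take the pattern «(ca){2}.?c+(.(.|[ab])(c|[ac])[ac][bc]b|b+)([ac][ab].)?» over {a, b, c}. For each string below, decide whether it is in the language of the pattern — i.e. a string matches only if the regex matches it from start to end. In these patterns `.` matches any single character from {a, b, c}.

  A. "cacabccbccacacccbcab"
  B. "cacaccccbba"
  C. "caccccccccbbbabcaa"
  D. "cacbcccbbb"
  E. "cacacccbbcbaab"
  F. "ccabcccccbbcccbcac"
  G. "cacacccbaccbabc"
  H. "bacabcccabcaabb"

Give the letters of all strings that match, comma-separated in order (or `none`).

G

A → no match
B. "cacaccccbba" → no match
C → no match
D. "cacbcccbbb" → no match
E → no match
F → no match — must start with "ca"
G → match
H → no match — must start with "ca"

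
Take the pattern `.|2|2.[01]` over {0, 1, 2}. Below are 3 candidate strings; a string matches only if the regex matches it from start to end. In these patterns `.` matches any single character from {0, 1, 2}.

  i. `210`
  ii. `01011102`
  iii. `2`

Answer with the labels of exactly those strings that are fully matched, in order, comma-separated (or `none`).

i → match
ii → no match
iii → match

i, iii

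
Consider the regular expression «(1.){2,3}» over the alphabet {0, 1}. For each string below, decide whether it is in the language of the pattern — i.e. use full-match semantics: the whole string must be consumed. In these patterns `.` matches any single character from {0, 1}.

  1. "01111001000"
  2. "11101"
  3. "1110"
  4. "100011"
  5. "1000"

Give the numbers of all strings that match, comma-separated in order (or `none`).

1 → no match — must start with "1"
2 → no match
3 → match
4 → no match
5 → no match

3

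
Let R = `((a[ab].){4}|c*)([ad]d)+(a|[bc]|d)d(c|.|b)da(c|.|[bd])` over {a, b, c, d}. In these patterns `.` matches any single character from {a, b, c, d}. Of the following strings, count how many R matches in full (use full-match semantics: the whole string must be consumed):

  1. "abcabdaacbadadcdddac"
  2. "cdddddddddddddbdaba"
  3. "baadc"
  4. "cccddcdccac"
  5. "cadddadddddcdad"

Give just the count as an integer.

1

1 → no match
2 → no match
3. "baadc" → no match
4. "cccddcdccac" → no match
5 → match
Total matched: 1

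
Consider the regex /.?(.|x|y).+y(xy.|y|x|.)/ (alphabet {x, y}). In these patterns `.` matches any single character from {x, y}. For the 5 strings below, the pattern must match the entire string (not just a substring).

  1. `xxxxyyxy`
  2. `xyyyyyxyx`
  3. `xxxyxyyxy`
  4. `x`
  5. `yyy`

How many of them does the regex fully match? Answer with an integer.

1

1 → no match
2 → match
3 → no match
4 → no match
5 → no match
Total matched: 1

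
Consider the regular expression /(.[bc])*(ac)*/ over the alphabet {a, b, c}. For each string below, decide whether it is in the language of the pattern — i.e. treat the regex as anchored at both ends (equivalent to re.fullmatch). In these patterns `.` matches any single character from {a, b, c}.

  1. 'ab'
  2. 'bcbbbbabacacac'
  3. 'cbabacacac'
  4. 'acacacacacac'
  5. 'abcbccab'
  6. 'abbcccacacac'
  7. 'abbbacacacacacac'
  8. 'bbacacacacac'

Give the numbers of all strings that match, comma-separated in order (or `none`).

1. 'ab' → match
2 → match
3. 'cbabacacac' → match
4. 'acacacacacac' → match
5. 'abcbccab' → match
6. 'abbcccacacac' → match
7 → match
8. 'bbacacacacac' → match

1, 2, 3, 4, 5, 6, 7, 8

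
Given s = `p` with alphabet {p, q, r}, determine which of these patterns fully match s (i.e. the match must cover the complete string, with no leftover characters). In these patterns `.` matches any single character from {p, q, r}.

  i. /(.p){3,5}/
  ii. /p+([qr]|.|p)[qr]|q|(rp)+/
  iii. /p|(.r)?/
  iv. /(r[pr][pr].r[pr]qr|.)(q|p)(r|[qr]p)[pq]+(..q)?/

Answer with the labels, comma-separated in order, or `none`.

iii

i → no match
ii → no match
iii → match
iv → no match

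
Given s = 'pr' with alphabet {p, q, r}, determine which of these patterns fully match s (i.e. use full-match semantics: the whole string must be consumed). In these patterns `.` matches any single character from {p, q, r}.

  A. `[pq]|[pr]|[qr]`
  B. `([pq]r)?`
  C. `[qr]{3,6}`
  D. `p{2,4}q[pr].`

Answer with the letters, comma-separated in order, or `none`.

A → no match
B → match
C → no match
D → no match

B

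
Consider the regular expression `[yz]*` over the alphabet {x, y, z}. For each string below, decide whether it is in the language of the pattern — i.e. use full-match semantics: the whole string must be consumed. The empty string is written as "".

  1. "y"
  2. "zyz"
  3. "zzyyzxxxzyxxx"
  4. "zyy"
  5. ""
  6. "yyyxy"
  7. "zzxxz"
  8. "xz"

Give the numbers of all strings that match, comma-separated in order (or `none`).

1, 2, 4, 5

1 → match
2 → match
3 → no match
4 → match
5 → match
6 → no match
7 → no match
8 → no match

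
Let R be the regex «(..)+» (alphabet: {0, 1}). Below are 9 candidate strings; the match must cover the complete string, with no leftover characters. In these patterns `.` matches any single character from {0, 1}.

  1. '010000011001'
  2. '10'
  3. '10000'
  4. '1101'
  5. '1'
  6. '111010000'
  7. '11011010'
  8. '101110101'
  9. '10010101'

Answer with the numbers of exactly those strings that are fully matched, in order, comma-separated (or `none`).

1. '010000011001' → match
2. '10' → match
3. '10000' → no match
4. '1101' → match
5. '1' → no match
6. '111010000' → no match
7. '11011010' → match
8. '101110101' → no match
9. '10010101' → match

1, 2, 4, 7, 9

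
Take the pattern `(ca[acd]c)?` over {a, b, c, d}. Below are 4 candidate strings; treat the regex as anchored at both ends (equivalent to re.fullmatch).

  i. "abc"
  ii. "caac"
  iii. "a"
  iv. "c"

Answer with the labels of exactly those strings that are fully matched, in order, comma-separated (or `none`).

i → no match
ii → match
iii → no match
iv → no match

ii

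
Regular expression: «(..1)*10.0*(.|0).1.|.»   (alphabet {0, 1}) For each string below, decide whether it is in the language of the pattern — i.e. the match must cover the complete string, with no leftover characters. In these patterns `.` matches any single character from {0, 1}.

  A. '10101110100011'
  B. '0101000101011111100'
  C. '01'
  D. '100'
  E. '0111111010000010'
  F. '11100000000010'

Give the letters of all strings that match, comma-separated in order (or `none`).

A, E

A → match
B → no match
C → no match
D → no match
E → match
F → no match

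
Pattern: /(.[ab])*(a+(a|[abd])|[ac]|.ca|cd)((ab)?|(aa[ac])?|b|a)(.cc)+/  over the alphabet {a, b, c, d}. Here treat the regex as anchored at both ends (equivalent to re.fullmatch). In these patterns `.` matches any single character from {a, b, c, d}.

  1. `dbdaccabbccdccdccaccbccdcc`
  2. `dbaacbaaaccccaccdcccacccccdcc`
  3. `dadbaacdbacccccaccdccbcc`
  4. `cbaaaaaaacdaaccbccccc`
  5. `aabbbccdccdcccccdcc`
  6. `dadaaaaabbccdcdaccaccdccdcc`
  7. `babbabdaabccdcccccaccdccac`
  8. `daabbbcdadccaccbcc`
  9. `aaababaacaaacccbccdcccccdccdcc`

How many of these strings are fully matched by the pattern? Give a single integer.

5

1 → match
2 → no match
3 → match
4 → no match
5 → match
6 → no match
7 → no match — must end with `cc`
8 → match
9 → match
Total matched: 5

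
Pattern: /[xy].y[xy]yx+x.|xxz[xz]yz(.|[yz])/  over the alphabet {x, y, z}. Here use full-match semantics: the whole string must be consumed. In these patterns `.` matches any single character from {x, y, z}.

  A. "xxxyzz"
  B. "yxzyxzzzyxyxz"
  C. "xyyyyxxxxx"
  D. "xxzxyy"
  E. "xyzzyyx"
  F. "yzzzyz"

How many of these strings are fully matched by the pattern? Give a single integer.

1

A → no match
B → no match
C → match
D → no match
E → no match
F → no match
Total matched: 1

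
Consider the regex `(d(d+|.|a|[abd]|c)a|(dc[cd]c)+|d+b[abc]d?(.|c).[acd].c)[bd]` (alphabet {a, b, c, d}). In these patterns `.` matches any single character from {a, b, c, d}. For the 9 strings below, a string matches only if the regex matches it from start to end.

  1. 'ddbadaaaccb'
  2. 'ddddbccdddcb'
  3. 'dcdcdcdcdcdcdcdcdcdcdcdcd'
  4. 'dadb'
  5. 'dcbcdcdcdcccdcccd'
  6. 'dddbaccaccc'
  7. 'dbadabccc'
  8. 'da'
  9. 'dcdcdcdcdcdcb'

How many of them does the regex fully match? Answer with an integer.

1 → match
2 → match
3 → match
4 → no match
5 → no match
6 → no match
7 → no match
8 → no match
9 → match
Total matched: 4

4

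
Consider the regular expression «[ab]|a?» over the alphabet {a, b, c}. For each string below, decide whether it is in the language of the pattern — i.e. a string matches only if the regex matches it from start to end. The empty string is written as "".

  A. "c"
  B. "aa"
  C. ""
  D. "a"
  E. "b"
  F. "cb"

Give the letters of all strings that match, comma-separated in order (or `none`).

A → no match
B → no match
C → match
D → match
E → match
F → no match

C, D, E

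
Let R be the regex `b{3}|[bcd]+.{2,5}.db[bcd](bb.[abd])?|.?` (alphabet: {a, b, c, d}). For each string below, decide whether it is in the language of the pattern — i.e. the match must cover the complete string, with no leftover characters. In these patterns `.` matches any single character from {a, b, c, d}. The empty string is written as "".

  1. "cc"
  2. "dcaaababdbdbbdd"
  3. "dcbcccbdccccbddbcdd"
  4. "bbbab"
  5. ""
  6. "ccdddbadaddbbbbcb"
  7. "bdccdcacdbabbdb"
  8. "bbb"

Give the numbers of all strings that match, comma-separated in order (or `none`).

2, 5, 6, 8

1 → no match
2 → match
3 → no match
4 → no match
5 → match
6 → match
7 → no match
8 → match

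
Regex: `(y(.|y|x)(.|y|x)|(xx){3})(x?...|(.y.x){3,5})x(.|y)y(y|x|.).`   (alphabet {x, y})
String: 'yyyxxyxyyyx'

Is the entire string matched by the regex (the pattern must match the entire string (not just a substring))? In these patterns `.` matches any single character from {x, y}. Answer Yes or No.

Yes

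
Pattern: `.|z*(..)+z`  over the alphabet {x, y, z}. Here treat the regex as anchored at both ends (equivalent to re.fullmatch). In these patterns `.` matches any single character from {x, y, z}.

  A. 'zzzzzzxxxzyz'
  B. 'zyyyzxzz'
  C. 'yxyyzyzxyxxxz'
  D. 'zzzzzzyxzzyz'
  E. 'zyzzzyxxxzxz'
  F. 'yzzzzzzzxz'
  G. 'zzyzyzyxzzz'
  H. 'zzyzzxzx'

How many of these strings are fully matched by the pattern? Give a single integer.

A → match
B → match
C → match
D → match
E → match
F → no match
G → match
H → no match
Total matched: 6

6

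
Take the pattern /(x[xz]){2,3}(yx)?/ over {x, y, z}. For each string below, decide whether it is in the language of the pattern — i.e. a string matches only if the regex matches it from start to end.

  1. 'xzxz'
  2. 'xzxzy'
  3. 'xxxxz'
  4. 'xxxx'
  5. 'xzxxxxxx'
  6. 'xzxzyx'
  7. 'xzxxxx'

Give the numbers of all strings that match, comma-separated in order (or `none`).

1, 4, 6, 7

1 → match
2 → no match
3 → no match
4 → match
5 → no match
6 → match
7 → match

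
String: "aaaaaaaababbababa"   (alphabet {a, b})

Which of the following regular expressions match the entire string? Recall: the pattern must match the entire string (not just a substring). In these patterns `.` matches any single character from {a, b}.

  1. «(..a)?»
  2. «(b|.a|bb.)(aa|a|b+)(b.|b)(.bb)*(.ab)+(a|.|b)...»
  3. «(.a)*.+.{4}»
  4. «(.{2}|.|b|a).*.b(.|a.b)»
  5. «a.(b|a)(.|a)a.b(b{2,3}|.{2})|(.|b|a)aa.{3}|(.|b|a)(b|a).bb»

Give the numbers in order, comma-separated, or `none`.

3, 4

1 → no match
2 → no match
3 → match
4 → match
5 → no match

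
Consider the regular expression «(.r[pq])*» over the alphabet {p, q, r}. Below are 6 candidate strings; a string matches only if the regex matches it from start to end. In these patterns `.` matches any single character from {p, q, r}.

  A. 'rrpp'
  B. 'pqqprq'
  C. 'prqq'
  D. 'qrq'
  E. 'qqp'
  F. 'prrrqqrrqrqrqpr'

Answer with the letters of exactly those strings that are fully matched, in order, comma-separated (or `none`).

A → no match
B → no match
C → no match
D → match
E → no match
F → no match

D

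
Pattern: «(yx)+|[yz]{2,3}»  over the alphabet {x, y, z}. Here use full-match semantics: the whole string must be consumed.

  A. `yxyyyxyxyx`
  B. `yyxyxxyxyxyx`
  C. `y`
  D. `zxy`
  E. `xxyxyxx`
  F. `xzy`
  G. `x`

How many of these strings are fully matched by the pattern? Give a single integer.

0

A → no match
B → no match
C → no match
D → no match
E → no match
F → no match
G → no match
Total matched: 0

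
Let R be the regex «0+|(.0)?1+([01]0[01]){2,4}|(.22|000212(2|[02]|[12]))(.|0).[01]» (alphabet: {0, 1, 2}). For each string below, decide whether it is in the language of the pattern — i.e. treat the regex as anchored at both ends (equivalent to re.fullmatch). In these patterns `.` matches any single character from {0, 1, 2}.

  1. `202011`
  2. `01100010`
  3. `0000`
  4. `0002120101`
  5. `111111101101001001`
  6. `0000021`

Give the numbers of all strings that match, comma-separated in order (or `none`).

3, 4, 5

1. `202011` → no match
2. `01100010` → no match
3. `0000` → match
4. `0002120101` → match
5 → match
6. `0000021` → no match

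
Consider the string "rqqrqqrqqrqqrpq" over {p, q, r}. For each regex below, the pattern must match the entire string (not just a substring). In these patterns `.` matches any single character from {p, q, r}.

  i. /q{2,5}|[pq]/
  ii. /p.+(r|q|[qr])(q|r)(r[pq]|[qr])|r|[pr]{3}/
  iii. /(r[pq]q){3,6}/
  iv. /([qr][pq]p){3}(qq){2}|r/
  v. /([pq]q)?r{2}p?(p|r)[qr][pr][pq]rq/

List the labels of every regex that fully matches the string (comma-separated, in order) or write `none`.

iii

i → no match
ii → no match
iii → match
iv → no match
v → no match — must end with "rq"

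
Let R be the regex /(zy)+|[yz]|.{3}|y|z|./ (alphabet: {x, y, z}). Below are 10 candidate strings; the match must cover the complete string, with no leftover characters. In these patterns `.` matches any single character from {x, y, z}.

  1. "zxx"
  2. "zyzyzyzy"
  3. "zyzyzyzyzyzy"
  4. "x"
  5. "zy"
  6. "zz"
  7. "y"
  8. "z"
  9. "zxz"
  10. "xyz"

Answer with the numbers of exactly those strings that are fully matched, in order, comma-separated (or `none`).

1 → match
2 → match
3 → match
4 → match
5 → match
6 → no match
7 → match
8 → match
9 → match
10 → match

1, 2, 3, 4, 5, 7, 8, 9, 10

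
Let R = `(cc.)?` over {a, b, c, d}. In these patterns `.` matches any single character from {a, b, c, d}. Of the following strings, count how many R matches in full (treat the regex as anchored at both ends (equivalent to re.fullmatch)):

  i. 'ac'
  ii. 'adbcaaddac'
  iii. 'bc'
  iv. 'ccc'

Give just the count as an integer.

1

i → no match
ii → no match
iii → no match
iv → match
Total matched: 1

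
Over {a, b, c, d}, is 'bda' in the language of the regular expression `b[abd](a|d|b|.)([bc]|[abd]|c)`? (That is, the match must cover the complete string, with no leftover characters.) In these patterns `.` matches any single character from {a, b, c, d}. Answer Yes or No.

No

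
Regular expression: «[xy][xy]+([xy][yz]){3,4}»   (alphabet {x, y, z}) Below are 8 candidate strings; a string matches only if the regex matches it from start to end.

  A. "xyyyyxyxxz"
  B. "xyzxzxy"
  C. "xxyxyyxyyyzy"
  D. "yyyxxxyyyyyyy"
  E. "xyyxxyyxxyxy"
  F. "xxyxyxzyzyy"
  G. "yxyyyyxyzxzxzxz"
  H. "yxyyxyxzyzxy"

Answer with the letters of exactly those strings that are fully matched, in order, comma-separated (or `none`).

D, F, G, H

A → no match
B → no match
C → no match
D → match
E → no match
F → match
G → match
H → match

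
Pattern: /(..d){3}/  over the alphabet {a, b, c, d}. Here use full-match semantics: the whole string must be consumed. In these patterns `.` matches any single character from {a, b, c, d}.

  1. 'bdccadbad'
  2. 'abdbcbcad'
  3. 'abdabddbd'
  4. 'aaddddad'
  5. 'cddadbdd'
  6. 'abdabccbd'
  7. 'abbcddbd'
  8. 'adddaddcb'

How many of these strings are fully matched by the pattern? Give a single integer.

1

1 → no match
2 → no match
3 → match
4 → no match
5 → no match
6 → no match
7 → no match
8 → no match — must end with 'd'
Total matched: 1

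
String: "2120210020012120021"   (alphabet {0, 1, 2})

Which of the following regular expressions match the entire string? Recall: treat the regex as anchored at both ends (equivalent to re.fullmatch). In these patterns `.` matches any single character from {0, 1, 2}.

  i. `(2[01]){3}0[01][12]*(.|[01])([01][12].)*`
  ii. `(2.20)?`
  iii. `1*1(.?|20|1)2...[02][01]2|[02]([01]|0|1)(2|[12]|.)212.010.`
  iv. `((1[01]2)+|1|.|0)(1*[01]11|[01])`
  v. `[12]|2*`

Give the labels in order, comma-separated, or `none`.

i

i → match
ii → no match
iii → no match
iv → no match
v → no match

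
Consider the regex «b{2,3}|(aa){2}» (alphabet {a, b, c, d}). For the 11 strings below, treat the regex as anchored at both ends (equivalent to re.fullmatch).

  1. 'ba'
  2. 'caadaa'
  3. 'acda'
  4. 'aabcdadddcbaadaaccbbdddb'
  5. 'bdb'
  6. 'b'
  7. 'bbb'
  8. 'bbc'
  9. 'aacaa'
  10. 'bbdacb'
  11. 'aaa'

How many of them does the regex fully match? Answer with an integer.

1. 'ba' → no match
2. 'caadaa' → no match
3. 'acda' → no match
4 → no match
5. 'bdb' → no match
6. 'b' → no match
7. 'bbb' → match
8. 'bbc' → no match
9. 'aacaa' → no match
10. 'bbdacb' → no match
11. 'aaa' → no match
Total matched: 1

1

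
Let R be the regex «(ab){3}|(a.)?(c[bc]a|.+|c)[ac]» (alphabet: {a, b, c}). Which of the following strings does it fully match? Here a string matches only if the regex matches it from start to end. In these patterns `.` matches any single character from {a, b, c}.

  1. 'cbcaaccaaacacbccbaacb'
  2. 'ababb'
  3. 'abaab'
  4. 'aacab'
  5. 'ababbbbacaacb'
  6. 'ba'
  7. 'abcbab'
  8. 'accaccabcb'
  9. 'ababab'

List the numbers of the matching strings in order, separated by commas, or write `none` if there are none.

6, 9

1 → no match
2. 'ababb' → no match
3. 'abaab' → no match
4. 'aacab' → no match
5 → no match
6. 'ba' → match
7. 'abcbab' → no match
8. 'accaccabcb' → no match
9. 'ababab' → match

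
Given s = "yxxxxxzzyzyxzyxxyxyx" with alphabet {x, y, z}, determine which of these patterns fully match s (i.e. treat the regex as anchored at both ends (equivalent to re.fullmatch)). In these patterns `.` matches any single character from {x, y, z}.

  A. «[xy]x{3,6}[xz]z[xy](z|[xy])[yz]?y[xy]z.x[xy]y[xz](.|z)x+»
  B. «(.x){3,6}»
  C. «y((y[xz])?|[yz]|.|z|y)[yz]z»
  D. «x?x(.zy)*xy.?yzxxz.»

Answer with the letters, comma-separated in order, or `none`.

A

A → match
B → no match
C → no match — must end with "z"
D → no match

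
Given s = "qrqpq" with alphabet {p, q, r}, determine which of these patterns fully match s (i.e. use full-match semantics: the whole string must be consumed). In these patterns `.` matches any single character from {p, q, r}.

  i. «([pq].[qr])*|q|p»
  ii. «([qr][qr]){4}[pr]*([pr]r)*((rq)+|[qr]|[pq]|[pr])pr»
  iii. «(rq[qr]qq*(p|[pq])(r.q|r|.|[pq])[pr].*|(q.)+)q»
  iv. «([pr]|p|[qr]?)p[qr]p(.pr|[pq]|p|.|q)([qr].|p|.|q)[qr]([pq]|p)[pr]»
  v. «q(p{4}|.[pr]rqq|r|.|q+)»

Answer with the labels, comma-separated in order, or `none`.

i → no match
ii → no match — must end with "pr"
iii → match
iv → no match
v → no match

iii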